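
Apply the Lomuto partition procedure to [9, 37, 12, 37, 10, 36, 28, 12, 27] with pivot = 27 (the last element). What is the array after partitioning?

Lomuto partition with pivot = 27:

Initial array: [9, 37, 12, 37, 10, 36, 28, 12, 27]

arr[0]=9 <= 27: swap with position 0, array becomes [9, 37, 12, 37, 10, 36, 28, 12, 27]
arr[1]=37 > 27: no swap
arr[2]=12 <= 27: swap with position 1, array becomes [9, 12, 37, 37, 10, 36, 28, 12, 27]
arr[3]=37 > 27: no swap
arr[4]=10 <= 27: swap with position 2, array becomes [9, 12, 10, 37, 37, 36, 28, 12, 27]
arr[5]=36 > 27: no swap
arr[6]=28 > 27: no swap
arr[7]=12 <= 27: swap with position 3, array becomes [9, 12, 10, 12, 37, 36, 28, 37, 27]

Place pivot at position 4: [9, 12, 10, 12, 27, 36, 28, 37, 37]
Pivot position: 4

After partitioning with pivot 27, the array becomes [9, 12, 10, 12, 27, 36, 28, 37, 37]. The pivot is placed at index 4. All elements to the left of the pivot are <= 27, and all elements to the right are > 27.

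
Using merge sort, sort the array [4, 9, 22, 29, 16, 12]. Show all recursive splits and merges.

Merge sort trace:

Split: [4, 9, 22, 29, 16, 12] -> [4, 9, 22] and [29, 16, 12]
  Split: [4, 9, 22] -> [4] and [9, 22]
    Split: [9, 22] -> [9] and [22]
    Merge: [9] + [22] -> [9, 22]
  Merge: [4] + [9, 22] -> [4, 9, 22]
  Split: [29, 16, 12] -> [29] and [16, 12]
    Split: [16, 12] -> [16] and [12]
    Merge: [16] + [12] -> [12, 16]
  Merge: [29] + [12, 16] -> [12, 16, 29]
Merge: [4, 9, 22] + [12, 16, 29] -> [4, 9, 12, 16, 22, 29]

Final sorted array: [4, 9, 12, 16, 22, 29]

The merge sort proceeds by recursively splitting the array and merging sorted halves.
After all merges, the sorted array is [4, 9, 12, 16, 22, 29].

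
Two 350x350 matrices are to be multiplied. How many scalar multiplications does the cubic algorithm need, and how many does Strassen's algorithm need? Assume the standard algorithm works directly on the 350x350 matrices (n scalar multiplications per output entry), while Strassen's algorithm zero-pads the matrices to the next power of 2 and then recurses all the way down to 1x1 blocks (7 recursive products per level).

Matrix multiplication for 350x350 matrices:

Strassen's algorithm requires power-of-2 dimensions. Pad 350x350 to 512x512 (next power of 2).

Standard algorithm: 350^3 = 42875000 multiplications
Strassen's algorithm: 7^(log2(512)) = 7^9 = 40353607 multiplications
Savings: 42875000 - 40353607 = 2521393 multiplications

Standard: 42875000 multiplications (350^3). Strassen: 40353607 multiplications (7^9, after padding to 512x512). Strassen reduces 8 recursive multiplications to 7 at each level.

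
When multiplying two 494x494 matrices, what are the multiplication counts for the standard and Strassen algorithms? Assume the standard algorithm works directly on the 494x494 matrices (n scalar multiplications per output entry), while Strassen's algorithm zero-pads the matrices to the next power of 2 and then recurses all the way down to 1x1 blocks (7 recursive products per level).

Matrix multiplication for 494x494 matrices:

Strassen's algorithm requires power-of-2 dimensions. Pad 494x494 to 512x512 (next power of 2).

Standard algorithm: 494^3 = 120553784 multiplications
Strassen's algorithm: 7^(log2(512)) = 7^9 = 40353607 multiplications
Savings: 120553784 - 40353607 = 80200177 multiplications

Standard: 120553784 multiplications (494^3). Strassen: 40353607 multiplications (7^9, after padding to 512x512). Strassen reduces 8 recursive multiplications to 7 at each level.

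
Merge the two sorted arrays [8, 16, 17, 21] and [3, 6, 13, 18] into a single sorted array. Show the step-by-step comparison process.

Merging process:

Compare 8 vs 3: take 3 from right. Merged: [3]
Compare 8 vs 6: take 6 from right. Merged: [3, 6]
Compare 8 vs 13: take 8 from left. Merged: [3, 6, 8]
Compare 16 vs 13: take 13 from right. Merged: [3, 6, 8, 13]
Compare 16 vs 18: take 16 from left. Merged: [3, 6, 8, 13, 16]
Compare 17 vs 18: take 17 from left. Merged: [3, 6, 8, 13, 16, 17]
Compare 21 vs 18: take 18 from right. Merged: [3, 6, 8, 13, 16, 17, 18]
Append remaining from left: [21]. Merged: [3, 6, 8, 13, 16, 17, 18, 21]

Final merged array: [3, 6, 8, 13, 16, 17, 18, 21]
Total comparisons: 7

The merged array is [3, 6, 8, 13, 16, 17, 18, 21], requiring 7 comparisons. The merge step runs in O(n) time where n is the total number of elements.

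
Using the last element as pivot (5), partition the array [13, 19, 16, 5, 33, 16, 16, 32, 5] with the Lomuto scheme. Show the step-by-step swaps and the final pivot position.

Lomuto partition with pivot = 5:

Initial array: [13, 19, 16, 5, 33, 16, 16, 32, 5]

arr[0]=13 > 5: no swap
arr[1]=19 > 5: no swap
arr[2]=16 > 5: no swap
arr[3]=5 <= 5: swap with position 0, array becomes [5, 19, 16, 13, 33, 16, 16, 32, 5]
arr[4]=33 > 5: no swap
arr[5]=16 > 5: no swap
arr[6]=16 > 5: no swap
arr[7]=32 > 5: no swap

Place pivot at position 1: [5, 5, 16, 13, 33, 16, 16, 32, 19]
Pivot position: 1

After partitioning with pivot 5, the array becomes [5, 5, 16, 13, 33, 16, 16, 32, 19]. The pivot is placed at index 1. All elements to the left of the pivot are <= 5, and all elements to the right are > 5.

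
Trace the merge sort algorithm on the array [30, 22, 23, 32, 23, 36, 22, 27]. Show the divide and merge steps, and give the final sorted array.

Merge sort trace:

Split: [30, 22, 23, 32, 23, 36, 22, 27] -> [30, 22, 23, 32] and [23, 36, 22, 27]
  Split: [30, 22, 23, 32] -> [30, 22] and [23, 32]
    Split: [30, 22] -> [30] and [22]
    Merge: [30] + [22] -> [22, 30]
    Split: [23, 32] -> [23] and [32]
    Merge: [23] + [32] -> [23, 32]
  Merge: [22, 30] + [23, 32] -> [22, 23, 30, 32]
  Split: [23, 36, 22, 27] -> [23, 36] and [22, 27]
    Split: [23, 36] -> [23] and [36]
    Merge: [23] + [36] -> [23, 36]
    Split: [22, 27] -> [22] and [27]
    Merge: [22] + [27] -> [22, 27]
  Merge: [23, 36] + [22, 27] -> [22, 23, 27, 36]
Merge: [22, 23, 30, 32] + [22, 23, 27, 36] -> [22, 22, 23, 23, 27, 30, 32, 36]

Final sorted array: [22, 22, 23, 23, 27, 30, 32, 36]

The merge sort proceeds by recursively splitting the array and merging sorted halves.
After all merges, the sorted array is [22, 22, 23, 23, 27, 30, 32, 36].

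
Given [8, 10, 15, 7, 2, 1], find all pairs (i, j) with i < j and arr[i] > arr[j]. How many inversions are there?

Finding inversions in [8, 10, 15, 7, 2, 1]:

(0, 3): arr[0]=8 > arr[3]=7
(0, 4): arr[0]=8 > arr[4]=2
(0, 5): arr[0]=8 > arr[5]=1
(1, 3): arr[1]=10 > arr[3]=7
(1, 4): arr[1]=10 > arr[4]=2
(1, 5): arr[1]=10 > arr[5]=1
(2, 3): arr[2]=15 > arr[3]=7
(2, 4): arr[2]=15 > arr[4]=2
(2, 5): arr[2]=15 > arr[5]=1
(3, 4): arr[3]=7 > arr[4]=2
(3, 5): arr[3]=7 > arr[5]=1
(4, 5): arr[4]=2 > arr[5]=1

Total inversions: 12

The array has 12 inversion(s): (0,3), (0,4), (0,5), (1,3), (1,4), (1,5), (2,3), (2,4), (2,5), (3,4), (3,5), (4,5). Each pair (i,j) satisfies i < j and arr[i] > arr[j].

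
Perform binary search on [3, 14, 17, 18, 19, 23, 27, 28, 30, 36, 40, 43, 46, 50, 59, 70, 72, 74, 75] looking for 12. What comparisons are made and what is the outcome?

Binary search for 12 in [3, 14, 17, 18, 19, 23, 27, 28, 30, 36, 40, 43, 46, 50, 59, 70, 72, 74, 75]:

lo=0, hi=18, mid=9, arr[mid]=36 -> 36 > 12, search left half
lo=0, hi=8, mid=4, arr[mid]=19 -> 19 > 12, search left half
lo=0, hi=3, mid=1, arr[mid]=14 -> 14 > 12, search left half
lo=0, hi=0, mid=0, arr[mid]=3 -> 3 < 12, search right half
lo=1 > hi=0, target 12 not found

Binary search determines that 12 is not in the array after 4 comparisons. The search space was exhausted without finding the target.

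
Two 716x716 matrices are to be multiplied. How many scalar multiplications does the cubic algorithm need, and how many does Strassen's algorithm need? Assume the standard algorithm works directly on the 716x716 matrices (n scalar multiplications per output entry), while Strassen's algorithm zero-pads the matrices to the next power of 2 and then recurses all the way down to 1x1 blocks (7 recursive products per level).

Matrix multiplication for 716x716 matrices:

Strassen's algorithm requires power-of-2 dimensions. Pad 716x716 to 1024x1024 (next power of 2).

Standard algorithm: 716^3 = 367061696 multiplications
Strassen's algorithm: 7^(log2(1024)) = 7^10 = 282475249 multiplications
Savings: 367061696 - 282475249 = 84586447 multiplications

Standard: 367061696 multiplications (716^3). Strassen: 282475249 multiplications (7^10, after padding to 1024x1024). Strassen reduces 8 recursive multiplications to 7 at each level.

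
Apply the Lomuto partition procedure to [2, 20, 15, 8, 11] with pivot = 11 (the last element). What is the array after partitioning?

Lomuto partition with pivot = 11:

Initial array: [2, 20, 15, 8, 11]

arr[0]=2 <= 11: swap with position 0, array becomes [2, 20, 15, 8, 11]
arr[1]=20 > 11: no swap
arr[2]=15 > 11: no swap
arr[3]=8 <= 11: swap with position 1, array becomes [2, 8, 15, 20, 11]

Place pivot at position 2: [2, 8, 11, 20, 15]
Pivot position: 2

After partitioning with pivot 11, the array becomes [2, 8, 11, 20, 15]. The pivot is placed at index 2. All elements to the left of the pivot are <= 11, and all elements to the right are > 11.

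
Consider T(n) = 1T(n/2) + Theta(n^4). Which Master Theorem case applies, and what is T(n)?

Master Theorem for T(n) = 1T(n/2) + O(n^4):

a = 1, b = 2, c = 4
log_b(a) = log_2(1) = 0.0000

Case 3: c = 4 > log_2(1) = 0.0000
T(n) = O(n^4) = O(n^4)

For T(n) = 1T(n/2) + O(n^4): log_2(1) = 0.0000. This is Case 3 of the Master Theorem (c > log_b(a), work dominated by root), giving O(n^4).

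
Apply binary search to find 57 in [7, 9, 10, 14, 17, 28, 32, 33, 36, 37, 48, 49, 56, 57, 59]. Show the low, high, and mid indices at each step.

Binary search for 57 in [7, 9, 10, 14, 17, 28, 32, 33, 36, 37, 48, 49, 56, 57, 59]:

lo=0, hi=14, mid=7, arr[mid]=33 -> 33 < 57, search right half
lo=8, hi=14, mid=11, arr[mid]=49 -> 49 < 57, search right half
lo=12, hi=14, mid=13, arr[mid]=57 -> Found target at index 13!

Binary search finds 57 at index 13 after 3 comparisons. The search repeatedly halves the search space by comparing with the middle element.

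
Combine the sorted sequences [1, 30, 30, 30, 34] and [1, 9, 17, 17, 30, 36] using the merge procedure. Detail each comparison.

Merging process:

Compare 1 vs 1: take 1 from left. Merged: [1]
Compare 30 vs 1: take 1 from right. Merged: [1, 1]
Compare 30 vs 9: take 9 from right. Merged: [1, 1, 9]
Compare 30 vs 17: take 17 from right. Merged: [1, 1, 9, 17]
Compare 30 vs 17: take 17 from right. Merged: [1, 1, 9, 17, 17]
Compare 30 vs 30: take 30 from left. Merged: [1, 1, 9, 17, 17, 30]
Compare 30 vs 30: take 30 from left. Merged: [1, 1, 9, 17, 17, 30, 30]
Compare 30 vs 30: take 30 from left. Merged: [1, 1, 9, 17, 17, 30, 30, 30]
Compare 34 vs 30: take 30 from right. Merged: [1, 1, 9, 17, 17, 30, 30, 30, 30]
Compare 34 vs 36: take 34 from left. Merged: [1, 1, 9, 17, 17, 30, 30, 30, 30, 34]
Append remaining from right: [36]. Merged: [1, 1, 9, 17, 17, 30, 30, 30, 30, 34, 36]

Final merged array: [1, 1, 9, 17, 17, 30, 30, 30, 30, 34, 36]
Total comparisons: 10

The merged array is [1, 1, 9, 17, 17, 30, 30, 30, 30, 34, 36], requiring 10 comparisons. The merge step runs in O(n) time where n is the total number of elements.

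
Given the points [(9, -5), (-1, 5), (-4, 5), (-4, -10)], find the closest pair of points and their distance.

Computing all pairwise distances among 4 points:

d((9, -5), (-1, 5)) = 14.1421
d((9, -5), (-4, 5)) = 16.4012
d((9, -5), (-4, -10)) = 13.9284
d((-1, 5), (-4, 5)) = 3.0 <-- minimum
d((-1, 5), (-4, -10)) = 15.2971
d((-4, 5), (-4, -10)) = 15.0

Closest pair: (-1, 5) and (-4, 5) with distance 3.0

The closest pair is (-1, 5) and (-4, 5) with Euclidean distance 3.0. For 4 points, brute-force pairwise comparison is shown above. For large n, the divide-and-conquer algorithm (sort by x, recurse on halves, check the dividing strip) achieves O(n log n).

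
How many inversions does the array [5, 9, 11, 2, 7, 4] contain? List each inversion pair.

Finding inversions in [5, 9, 11, 2, 7, 4]:

(0, 3): arr[0]=5 > arr[3]=2
(0, 5): arr[0]=5 > arr[5]=4
(1, 3): arr[1]=9 > arr[3]=2
(1, 4): arr[1]=9 > arr[4]=7
(1, 5): arr[1]=9 > arr[5]=4
(2, 3): arr[2]=11 > arr[3]=2
(2, 4): arr[2]=11 > arr[4]=7
(2, 5): arr[2]=11 > arr[5]=4
(4, 5): arr[4]=7 > arr[5]=4

Total inversions: 9

The array has 9 inversion(s): (0,3), (0,5), (1,3), (1,4), (1,5), (2,3), (2,4), (2,5), (4,5). Each pair (i,j) satisfies i < j and arr[i] > arr[j].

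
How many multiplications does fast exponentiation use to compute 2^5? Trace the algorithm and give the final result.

Computing 2^5 by squaring (build up from 2^1; each line after the first costs one multiplication):

2^1 = 2
2^2 = (2^1)^2 = 2^2 = 4
2^4 = (2^2)^2 = 4^2 = 16
2^5 = 2 * 2^4 = 2 * 16 = 32

Result: 32
Multiplications needed: 3 (3 lines after 2^1)

2^5 = 32. Using exponentiation by squaring, this requires 3 multiplications. The key idea: if the exponent is even, square the half-power; if odd, multiply by the base once.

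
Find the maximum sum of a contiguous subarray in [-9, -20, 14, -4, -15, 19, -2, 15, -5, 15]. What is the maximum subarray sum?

Using Kadane's algorithm on [-9, -20, 14, -4, -15, 19, -2, 15, -5, 15]:

Scanning through the array:
Position 1 (value -20): max_ending_here = -20, max_so_far = -9
Position 2 (value 14): max_ending_here = 14, max_so_far = 14
Position 3 (value -4): max_ending_here = 10, max_so_far = 14
Position 4 (value -15): max_ending_here = -5, max_so_far = 14
Position 5 (value 19): max_ending_here = 19, max_so_far = 19
Position 6 (value -2): max_ending_here = 17, max_so_far = 19
Position 7 (value 15): max_ending_here = 32, max_so_far = 32
Position 8 (value -5): max_ending_here = 27, max_so_far = 32
Position 9 (value 15): max_ending_here = 42, max_so_far = 42

Maximum subarray: [19, -2, 15, -5, 15]
Maximum sum: 42

The maximum subarray is [19, -2, 15, -5, 15] with sum 42. This subarray runs from index 5 to index 9.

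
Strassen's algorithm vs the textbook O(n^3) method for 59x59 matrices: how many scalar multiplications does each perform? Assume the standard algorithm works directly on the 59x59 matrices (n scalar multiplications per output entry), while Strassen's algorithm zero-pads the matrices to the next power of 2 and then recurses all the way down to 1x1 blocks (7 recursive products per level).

Matrix multiplication for 59x59 matrices:

Strassen's algorithm requires power-of-2 dimensions. Pad 59x59 to 64x64 (next power of 2).

Standard algorithm: 59^3 = 205379 multiplications
Strassen's algorithm: 7^(log2(64)) = 7^6 = 117649 multiplications
Savings: 205379 - 117649 = 87730 multiplications

Standard: 205379 multiplications (59^3). Strassen: 117649 multiplications (7^6, after padding to 64x64). Strassen reduces 8 recursive multiplications to 7 at each level.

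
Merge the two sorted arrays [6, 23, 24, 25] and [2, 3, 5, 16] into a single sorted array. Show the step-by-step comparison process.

Merging process:

Compare 6 vs 2: take 2 from right. Merged: [2]
Compare 6 vs 3: take 3 from right. Merged: [2, 3]
Compare 6 vs 5: take 5 from right. Merged: [2, 3, 5]
Compare 6 vs 16: take 6 from left. Merged: [2, 3, 5, 6]
Compare 23 vs 16: take 16 from right. Merged: [2, 3, 5, 6, 16]
Append remaining from left: [23, 24, 25]. Merged: [2, 3, 5, 6, 16, 23, 24, 25]

Final merged array: [2, 3, 5, 6, 16, 23, 24, 25]
Total comparisons: 5

The merged array is [2, 3, 5, 6, 16, 23, 24, 25], requiring 5 comparisons. The merge step runs in O(n) time where n is the total number of elements.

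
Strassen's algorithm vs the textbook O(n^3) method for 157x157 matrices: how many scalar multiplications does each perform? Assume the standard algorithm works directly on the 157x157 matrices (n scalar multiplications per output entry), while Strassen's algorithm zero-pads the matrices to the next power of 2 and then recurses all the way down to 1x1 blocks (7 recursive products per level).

Matrix multiplication for 157x157 matrices:

Strassen's algorithm requires power-of-2 dimensions. Pad 157x157 to 256x256 (next power of 2).

Standard algorithm: 157^3 = 3869893 multiplications
Strassen's algorithm: 7^(log2(256)) = 7^8 = 5764801 multiplications
Difference: 3869893 - 5764801 = -1894908 (Strassen uses MORE here due to padding overhead — for small or just-over-power-of-2 n, padding can outweigh the per-level savings)

Standard: 3869893 multiplications (157^3). Strassen: 5764801 multiplications (7^8, after padding to 256x256). Strassen reduces 8 recursive multiplications to 7 at each level.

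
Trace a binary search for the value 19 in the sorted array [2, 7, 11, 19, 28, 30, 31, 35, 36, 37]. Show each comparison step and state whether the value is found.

Binary search for 19 in [2, 7, 11, 19, 28, 30, 31, 35, 36, 37]:

lo=0, hi=9, mid=4, arr[mid]=28 -> 28 > 19, search left half
lo=0, hi=3, mid=1, arr[mid]=7 -> 7 < 19, search right half
lo=2, hi=3, mid=2, arr[mid]=11 -> 11 < 19, search right half
lo=3, hi=3, mid=3, arr[mid]=19 -> Found target at index 3!

Binary search finds 19 at index 3 after 4 comparisons. The search repeatedly halves the search space by comparing with the middle element.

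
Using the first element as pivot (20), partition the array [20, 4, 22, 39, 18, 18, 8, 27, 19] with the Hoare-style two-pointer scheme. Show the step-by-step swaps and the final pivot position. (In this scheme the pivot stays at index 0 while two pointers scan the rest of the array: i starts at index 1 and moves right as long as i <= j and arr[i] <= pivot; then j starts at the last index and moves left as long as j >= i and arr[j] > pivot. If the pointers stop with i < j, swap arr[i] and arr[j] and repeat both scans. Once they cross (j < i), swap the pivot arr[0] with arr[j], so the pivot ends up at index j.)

Hoare-style two-pointer partition with pivot = 20:

Initial array: [20, 4, 22, 39, 18, 18, 8, 27, 19]

Pointers start at i = 1, j = 8.
i stops at index 2 (arr[2]=22 > 20), j stops at index 8 (arr[8]=19 <= 20): swap arr[2] and arr[8], array becomes [20, 4, 19, 39, 18, 18, 8, 27, 22]
i stops at index 3 (arr[3]=39 > 20), j stops at index 6 (arr[6]=8 <= 20): swap arr[3] and arr[6], array becomes [20, 4, 19, 8, 18, 18, 39, 27, 22]
i ends at 6, j ends at 5: the pointers have crossed (j < i), so scanning stops.

Swap pivot arr[0] with arr[5] to place pivot at position 5: [18, 4, 19, 8, 18, 20, 39, 27, 22]
Pivot position: 5

After partitioning with pivot 20, the array becomes [18, 4, 19, 8, 18, 20, 39, 27, 22]. The pivot is placed at index 5. All elements to the left of the pivot are <= 20, and all elements to the right are > 20.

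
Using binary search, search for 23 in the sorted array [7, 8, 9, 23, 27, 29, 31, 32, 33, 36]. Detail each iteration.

Binary search for 23 in [7, 8, 9, 23, 27, 29, 31, 32, 33, 36]:

lo=0, hi=9, mid=4, arr[mid]=27 -> 27 > 23, search left half
lo=0, hi=3, mid=1, arr[mid]=8 -> 8 < 23, search right half
lo=2, hi=3, mid=2, arr[mid]=9 -> 9 < 23, search right half
lo=3, hi=3, mid=3, arr[mid]=23 -> Found target at index 3!

Binary search finds 23 at index 3 after 4 comparisons. The search repeatedly halves the search space by comparing with the middle element.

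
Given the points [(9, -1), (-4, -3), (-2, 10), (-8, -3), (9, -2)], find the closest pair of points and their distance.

Computing all pairwise distances among 5 points:

d((9, -1), (-4, -3)) = 13.1529
d((9, -1), (-2, 10)) = 15.5563
d((9, -1), (-8, -3)) = 17.1172
d((9, -1), (9, -2)) = 1.0 <-- minimum
d((-4, -3), (-2, 10)) = 13.1529
d((-4, -3), (-8, -3)) = 4.0
d((-4, -3), (9, -2)) = 13.0384
d((-2, 10), (-8, -3)) = 14.3178
d((-2, 10), (9, -2)) = 16.2788
d((-8, -3), (9, -2)) = 17.0294

Closest pair: (9, -1) and (9, -2) with distance 1.0

The closest pair is (9, -1) and (9, -2) with Euclidean distance 1.0. For 5 points, brute-force pairwise comparison is shown above. For large n, the divide-and-conquer algorithm (sort by x, recurse on halves, check the dividing strip) achieves O(n log n).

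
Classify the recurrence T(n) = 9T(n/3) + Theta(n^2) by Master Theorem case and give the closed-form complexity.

Master Theorem for T(n) = 9T(n/3) + O(n^2):

a = 9, b = 3, c = 2
log_b(a) = log_3(9) = 2.0000

Case 2: c = 2 = log_3(9) = 2.0000
T(n) = O(n^2 log n) = O(n^2 log n)

For T(n) = 9T(n/3) + O(n^2): log_3(9) = 2.0000. This is Case 2 of the Master Theorem (c = log_b(a), equal work at all levels), giving O(n^2 log n).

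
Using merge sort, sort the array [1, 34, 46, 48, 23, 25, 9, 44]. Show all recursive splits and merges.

Merge sort trace:

Split: [1, 34, 46, 48, 23, 25, 9, 44] -> [1, 34, 46, 48] and [23, 25, 9, 44]
  Split: [1, 34, 46, 48] -> [1, 34] and [46, 48]
    Split: [1, 34] -> [1] and [34]
    Merge: [1] + [34] -> [1, 34]
    Split: [46, 48] -> [46] and [48]
    Merge: [46] + [48] -> [46, 48]
  Merge: [1, 34] + [46, 48] -> [1, 34, 46, 48]
  Split: [23, 25, 9, 44] -> [23, 25] and [9, 44]
    Split: [23, 25] -> [23] and [25]
    Merge: [23] + [25] -> [23, 25]
    Split: [9, 44] -> [9] and [44]
    Merge: [9] + [44] -> [9, 44]
  Merge: [23, 25] + [9, 44] -> [9, 23, 25, 44]
Merge: [1, 34, 46, 48] + [9, 23, 25, 44] -> [1, 9, 23, 25, 34, 44, 46, 48]

Final sorted array: [1, 9, 23, 25, 34, 44, 46, 48]

The merge sort proceeds by recursively splitting the array and merging sorted halves.
After all merges, the sorted array is [1, 9, 23, 25, 34, 44, 46, 48].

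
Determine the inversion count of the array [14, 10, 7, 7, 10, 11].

Finding inversions in [14, 10, 7, 7, 10, 11]:

(0, 1): arr[0]=14 > arr[1]=10
(0, 2): arr[0]=14 > arr[2]=7
(0, 3): arr[0]=14 > arr[3]=7
(0, 4): arr[0]=14 > arr[4]=10
(0, 5): arr[0]=14 > arr[5]=11
(1, 2): arr[1]=10 > arr[2]=7
(1, 3): arr[1]=10 > arr[3]=7

Total inversions: 7

The array has 7 inversion(s): (0,1), (0,2), (0,3), (0,4), (0,5), (1,2), (1,3). Each pair (i,j) satisfies i < j and arr[i] > arr[j].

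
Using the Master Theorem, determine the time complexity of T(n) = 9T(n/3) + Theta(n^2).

Master Theorem for T(n) = 9T(n/3) + O(n^2):

a = 9, b = 3, c = 2
log_b(a) = log_3(9) = 2.0000

Case 2: c = 2 = log_3(9) = 2.0000
T(n) = O(n^2 log n) = O(n^2 log n)

For T(n) = 9T(n/3) + O(n^2): log_3(9) = 2.0000. This is Case 2 of the Master Theorem (c = log_b(a), equal work at all levels), giving O(n^2 log n).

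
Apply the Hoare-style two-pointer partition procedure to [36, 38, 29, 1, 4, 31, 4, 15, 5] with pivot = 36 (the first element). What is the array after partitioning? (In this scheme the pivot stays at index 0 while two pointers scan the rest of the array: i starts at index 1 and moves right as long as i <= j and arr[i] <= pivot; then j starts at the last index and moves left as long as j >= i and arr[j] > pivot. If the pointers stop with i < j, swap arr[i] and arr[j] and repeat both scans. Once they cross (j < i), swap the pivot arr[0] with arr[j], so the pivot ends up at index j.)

Hoare-style two-pointer partition with pivot = 36:

Initial array: [36, 38, 29, 1, 4, 31, 4, 15, 5]

Pointers start at i = 1, j = 8.
i stops at index 1 (arr[1]=38 > 36), j stops at index 8 (arr[8]=5 <= 36): swap arr[1] and arr[8], array becomes [36, 5, 29, 1, 4, 31, 4, 15, 38]
i ends at 8, j ends at 7: the pointers have crossed (j < i), so scanning stops.

Swap pivot arr[0] with arr[7] to place pivot at position 7: [15, 5, 29, 1, 4, 31, 4, 36, 38]
Pivot position: 7

After partitioning with pivot 36, the array becomes [15, 5, 29, 1, 4, 31, 4, 36, 38]. The pivot is placed at index 7. All elements to the left of the pivot are <= 36, and all elements to the right are > 36.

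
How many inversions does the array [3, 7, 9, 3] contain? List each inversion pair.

Finding inversions in [3, 7, 9, 3]:

(1, 3): arr[1]=7 > arr[3]=3
(2, 3): arr[2]=9 > arr[3]=3

Total inversions: 2

The array has 2 inversion(s): (1,3), (2,3). Each pair (i,j) satisfies i < j and arr[i] > arr[j].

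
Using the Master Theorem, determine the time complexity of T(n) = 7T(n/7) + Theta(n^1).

Master Theorem for T(n) = 7T(n/7) + O(n^1):

a = 7, b = 7, c = 1
log_b(a) = log_7(7) = 1.0000

Case 2: c = 1 = log_7(7) = 1.0000
T(n) = O(n^1 log n) = O(n log n)

For T(n) = 7T(n/7) + O(n^1): log_7(7) = 1.0000. This is Case 2 of the Master Theorem (c = log_b(a), equal work at all levels), giving O(n log n).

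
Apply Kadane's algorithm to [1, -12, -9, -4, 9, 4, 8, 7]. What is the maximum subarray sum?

Using Kadane's algorithm on [1, -12, -9, -4, 9, 4, 8, 7]:

Scanning through the array:
Position 1 (value -12): max_ending_here = -11, max_so_far = 1
Position 2 (value -9): max_ending_here = -9, max_so_far = 1
Position 3 (value -4): max_ending_here = -4, max_so_far = 1
Position 4 (value 9): max_ending_here = 9, max_so_far = 9
Position 5 (value 4): max_ending_here = 13, max_so_far = 13
Position 6 (value 8): max_ending_here = 21, max_so_far = 21
Position 7 (value 7): max_ending_here = 28, max_so_far = 28

Maximum subarray: [9, 4, 8, 7]
Maximum sum: 28

The maximum subarray is [9, 4, 8, 7] with sum 28. This subarray runs from index 4 to index 7.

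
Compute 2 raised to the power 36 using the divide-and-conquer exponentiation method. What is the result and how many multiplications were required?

Computing 2^36 by squaring (build up from 2^1; each line after the first costs one multiplication):

2^1 = 2
2^2 = (2^1)^2 = 2^2 = 4
2^4 = (2^2)^2 = 4^2 = 16
2^8 = (2^4)^2 = 16^2 = 256
2^9 = 2 * 2^8 = 2 * 256 = 512
2^18 = (2^9)^2 = 512^2 = 262144
2^36 = (2^18)^2 = 262144^2 = 68719476736

Result: 68719476736
Multiplications needed: 6 (6 lines after 2^1)

2^36 = 68719476736. Using exponentiation by squaring, this requires 6 multiplications. The key idea: if the exponent is even, square the half-power; if odd, multiply by the base once.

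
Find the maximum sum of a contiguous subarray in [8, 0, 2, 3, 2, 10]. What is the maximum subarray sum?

Using Kadane's algorithm on [8, 0, 2, 3, 2, 10]:

Scanning through the array:
Position 1 (value 0): max_ending_here = 8, max_so_far = 8
Position 2 (value 2): max_ending_here = 10, max_so_far = 10
Position 3 (value 3): max_ending_here = 13, max_so_far = 13
Position 4 (value 2): max_ending_here = 15, max_so_far = 15
Position 5 (value 10): max_ending_here = 25, max_so_far = 25

Maximum subarray: [8, 0, 2, 3, 2, 10]
Maximum sum: 25

The maximum subarray is [8, 0, 2, 3, 2, 10] with sum 25. This subarray runs from index 0 to index 5.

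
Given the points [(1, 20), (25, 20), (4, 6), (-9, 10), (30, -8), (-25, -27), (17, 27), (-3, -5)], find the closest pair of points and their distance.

Computing all pairwise distances among 8 points:

d((1, 20), (25, 20)) = 24.0
d((1, 20), (4, 6)) = 14.3178
d((1, 20), (-9, 10)) = 14.1421
d((1, 20), (30, -8)) = 40.3113
d((1, 20), (-25, -27)) = 53.7122
d((1, 20), (17, 27)) = 17.4642
d((1, 20), (-3, -5)) = 25.318
d((25, 20), (4, 6)) = 25.2389
d((25, 20), (-9, 10)) = 35.4401
d((25, 20), (30, -8)) = 28.4429
d((25, 20), (-25, -27)) = 68.6222
d((25, 20), (17, 27)) = 10.6301 <-- minimum
d((25, 20), (-3, -5)) = 37.5366
d((4, 6), (-9, 10)) = 13.6015
d((4, 6), (30, -8)) = 29.5296
d((4, 6), (-25, -27)) = 43.9318
d((4, 6), (17, 27)) = 24.6982
d((4, 6), (-3, -5)) = 13.0384
d((-9, 10), (30, -8)) = 42.9535
d((-9, 10), (-25, -27)) = 40.3113
d((-9, 10), (17, 27)) = 31.0644
d((-9, 10), (-3, -5)) = 16.1555
d((30, -8), (-25, -27)) = 58.1893
d((30, -8), (17, 27)) = 37.3363
d((30, -8), (-3, -5)) = 33.1361
d((-25, -27), (17, 27)) = 68.4105
d((-25, -27), (-3, -5)) = 31.1127
d((17, 27), (-3, -5)) = 37.7359

Closest pair: (25, 20) and (17, 27) with distance 10.6301

The closest pair is (25, 20) and (17, 27) with Euclidean distance 10.6301. For 8 points, brute-force pairwise comparison is shown above. For large n, the divide-and-conquer algorithm (sort by x, recurse on halves, check the dividing strip) achieves O(n log n).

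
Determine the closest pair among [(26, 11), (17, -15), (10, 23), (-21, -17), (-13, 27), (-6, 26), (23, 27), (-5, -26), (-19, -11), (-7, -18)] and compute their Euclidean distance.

Computing all pairwise distances among 10 points:

d((26, 11), (17, -15)) = 27.5136
d((26, 11), (10, 23)) = 20.0
d((26, 11), (-21, -17)) = 54.7083
d((26, 11), (-13, 27)) = 42.1545
d((26, 11), (-6, 26)) = 35.3412
d((26, 11), (23, 27)) = 16.2788
d((26, 11), (-5, -26)) = 48.2701
d((26, 11), (-19, -11)) = 50.0899
d((26, 11), (-7, -18)) = 43.9318
d((17, -15), (10, 23)) = 38.6394
d((17, -15), (-21, -17)) = 38.0526
d((17, -15), (-13, 27)) = 51.614
d((17, -15), (-6, 26)) = 47.0106
d((17, -15), (23, 27)) = 42.4264
d((17, -15), (-5, -26)) = 24.5967
d((17, -15), (-19, -11)) = 36.2215
d((17, -15), (-7, -18)) = 24.1868
d((10, 23), (-21, -17)) = 50.6063
d((10, 23), (-13, 27)) = 23.3452
d((10, 23), (-6, 26)) = 16.2788
d((10, 23), (23, 27)) = 13.6015
d((10, 23), (-5, -26)) = 51.2445
d((10, 23), (-19, -11)) = 44.6878
d((10, 23), (-7, -18)) = 44.3847
d((-21, -17), (-13, 27)) = 44.7214
d((-21, -17), (-6, 26)) = 45.5412
d((-21, -17), (23, 27)) = 62.2254
d((-21, -17), (-5, -26)) = 18.3576
d((-21, -17), (-19, -11)) = 6.3246 <-- minimum
d((-21, -17), (-7, -18)) = 14.0357
d((-13, 27), (-6, 26)) = 7.0711
d((-13, 27), (23, 27)) = 36.0
d((-13, 27), (-5, -26)) = 53.6004
d((-13, 27), (-19, -11)) = 38.4708
d((-13, 27), (-7, -18)) = 45.3982
d((-6, 26), (23, 27)) = 29.0172
d((-6, 26), (-5, -26)) = 52.0096
d((-6, 26), (-19, -11)) = 39.2173
d((-6, 26), (-7, -18)) = 44.0114
d((23, 27), (-5, -26)) = 59.9416
d((23, 27), (-19, -11)) = 56.6392
d((23, 27), (-7, -18)) = 54.0833
d((-5, -26), (-19, -11)) = 20.5183
d((-5, -26), (-7, -18)) = 8.2462
d((-19, -11), (-7, -18)) = 13.8924

Closest pair: (-21, -17) and (-19, -11) with distance 6.3246

The closest pair is (-21, -17) and (-19, -11) with Euclidean distance 6.3246. For 10 points, brute-force pairwise comparison is shown above. For large n, the divide-and-conquer algorithm (sort by x, recurse on halves, check the dividing strip) achieves O(n log n).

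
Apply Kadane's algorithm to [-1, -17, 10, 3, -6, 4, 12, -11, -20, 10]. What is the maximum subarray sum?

Using Kadane's algorithm on [-1, -17, 10, 3, -6, 4, 12, -11, -20, 10]:

Scanning through the array:
Position 1 (value -17): max_ending_here = -17, max_so_far = -1
Position 2 (value 10): max_ending_here = 10, max_so_far = 10
Position 3 (value 3): max_ending_here = 13, max_so_far = 13
Position 4 (value -6): max_ending_here = 7, max_so_far = 13
Position 5 (value 4): max_ending_here = 11, max_so_far = 13
Position 6 (value 12): max_ending_here = 23, max_so_far = 23
Position 7 (value -11): max_ending_here = 12, max_so_far = 23
Position 8 (value -20): max_ending_here = -8, max_so_far = 23
Position 9 (value 10): max_ending_here = 10, max_so_far = 23

Maximum subarray: [10, 3, -6, 4, 12]
Maximum sum: 23

The maximum subarray is [10, 3, -6, 4, 12] with sum 23. This subarray runs from index 2 to index 6.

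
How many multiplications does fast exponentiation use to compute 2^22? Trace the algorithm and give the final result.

Computing 2^22 by squaring (build up from 2^1; each line after the first costs one multiplication):

2^1 = 2
2^2 = (2^1)^2 = 2^2 = 4
2^4 = (2^2)^2 = 4^2 = 16
2^5 = 2 * 2^4 = 2 * 16 = 32
2^10 = (2^5)^2 = 32^2 = 1024
2^11 = 2 * 2^10 = 2 * 1024 = 2048
2^22 = (2^11)^2 = 2048^2 = 4194304

Result: 4194304
Multiplications needed: 6 (6 lines after 2^1)

2^22 = 4194304. Using exponentiation by squaring, this requires 6 multiplications. The key idea: if the exponent is even, square the half-power; if odd, multiply by the base once.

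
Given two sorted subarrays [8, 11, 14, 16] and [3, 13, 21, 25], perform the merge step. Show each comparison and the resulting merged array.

Merging process:

Compare 8 vs 3: take 3 from right. Merged: [3]
Compare 8 vs 13: take 8 from left. Merged: [3, 8]
Compare 11 vs 13: take 11 from left. Merged: [3, 8, 11]
Compare 14 vs 13: take 13 from right. Merged: [3, 8, 11, 13]
Compare 14 vs 21: take 14 from left. Merged: [3, 8, 11, 13, 14]
Compare 16 vs 21: take 16 from left. Merged: [3, 8, 11, 13, 14, 16]
Append remaining from right: [21, 25]. Merged: [3, 8, 11, 13, 14, 16, 21, 25]

Final merged array: [3, 8, 11, 13, 14, 16, 21, 25]
Total comparisons: 6

The merged array is [3, 8, 11, 13, 14, 16, 21, 25], requiring 6 comparisons. The merge step runs in O(n) time where n is the total number of elements.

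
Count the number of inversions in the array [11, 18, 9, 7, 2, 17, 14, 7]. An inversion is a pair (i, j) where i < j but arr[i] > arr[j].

Finding inversions in [11, 18, 9, 7, 2, 17, 14, 7]:

(0, 2): arr[0]=11 > arr[2]=9
(0, 3): arr[0]=11 > arr[3]=7
(0, 4): arr[0]=11 > arr[4]=2
(0, 7): arr[0]=11 > arr[7]=7
(1, 2): arr[1]=18 > arr[2]=9
(1, 3): arr[1]=18 > arr[3]=7
(1, 4): arr[1]=18 > arr[4]=2
(1, 5): arr[1]=18 > arr[5]=17
(1, 6): arr[1]=18 > arr[6]=14
(1, 7): arr[1]=18 > arr[7]=7
(2, 3): arr[2]=9 > arr[3]=7
(2, 4): arr[2]=9 > arr[4]=2
(2, 7): arr[2]=9 > arr[7]=7
(3, 4): arr[3]=7 > arr[4]=2
(5, 6): arr[5]=17 > arr[6]=14
(5, 7): arr[5]=17 > arr[7]=7
(6, 7): arr[6]=14 > arr[7]=7

Total inversions: 17

The array has 17 inversion(s): (0,2), (0,3), (0,4), (0,7), (1,2), (1,3), (1,4), (1,5), (1,6), (1,7), (2,3), (2,4), (2,7), (3,4), (5,6), (5,7), (6,7). Each pair (i,j) satisfies i < j and arr[i] > arr[j].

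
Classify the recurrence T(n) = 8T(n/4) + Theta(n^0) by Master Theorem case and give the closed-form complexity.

Master Theorem for T(n) = 8T(n/4) + O(n^0):

a = 8, b = 4, c = 0
log_b(a) = log_4(8) = 1.5000

Case 1: c = 0 < log_4(8) = 1.5000
T(n) = O(n^(log_4 8))

For T(n) = 8T(n/4) + O(n^0): log_4(8) = 1.5000. This is Case 1 of the Master Theorem (c < log_b(a), work dominated by leaves), giving O(n^(log_4 8)).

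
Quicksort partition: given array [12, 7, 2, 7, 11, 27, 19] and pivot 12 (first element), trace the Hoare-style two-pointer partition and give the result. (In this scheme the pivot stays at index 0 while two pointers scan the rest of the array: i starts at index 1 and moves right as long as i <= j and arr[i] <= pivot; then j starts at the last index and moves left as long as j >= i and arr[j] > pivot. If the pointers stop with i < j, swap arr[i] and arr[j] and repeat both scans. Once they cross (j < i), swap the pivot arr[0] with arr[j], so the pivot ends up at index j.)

Hoare-style two-pointer partition with pivot = 12:

Initial array: [12, 7, 2, 7, 11, 27, 19]

Pointers start at i = 1, j = 6.
i ends at 5, j ends at 4: the pointers have crossed (j < i), so scanning stops.

Swap pivot arr[0] with arr[4] to place pivot at position 4: [11, 7, 2, 7, 12, 27, 19]
Pivot position: 4

After partitioning with pivot 12, the array becomes [11, 7, 2, 7, 12, 27, 19]. The pivot is placed at index 4. All elements to the left of the pivot are <= 12, and all elements to the right are > 12.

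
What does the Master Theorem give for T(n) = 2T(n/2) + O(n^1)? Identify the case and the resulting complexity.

Master Theorem for T(n) = 2T(n/2) + O(n^1):

a = 2, b = 2, c = 1
log_b(a) = log_2(2) = 1.0000

Case 2: c = 1 = log_2(2) = 1.0000
T(n) = O(n^1 log n) = O(n log n)

For T(n) = 2T(n/2) + O(n^1): log_2(2) = 1.0000. This is Case 2 of the Master Theorem (c = log_b(a), equal work at all levels), giving O(n log n).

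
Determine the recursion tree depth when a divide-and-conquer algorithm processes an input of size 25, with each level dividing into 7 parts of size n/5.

For divide and conquer with division factor 5:

Problem sizes at each level:
Level 0: 25
Level 1: 5
Level 2: 1

The root is level 0 and the size-1 base case is level 2 (the tree spans levels 0 through 2, i.e. 3 levels counting the root), so the depth is the number of divisions: log_5(25) = 2

The recursion tree depth is log_5(25) = 2. At each level, the problem size is divided by 5, so it takes 2 divisions to reduce to a base case of size 1. The algorithm makes 7 recursive calls at each level.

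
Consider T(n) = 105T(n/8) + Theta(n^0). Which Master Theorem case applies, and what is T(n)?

Master Theorem for T(n) = 105T(n/8) + O(n^0):

a = 105, b = 8, c = 0
log_b(a) = log_8(105) = 2.2381

Case 1: c = 0 < log_8(105) = 2.2381
T(n) = O(n^(log_8 105))

For T(n) = 105T(n/8) + O(n^0): log_8(105) = 2.2381. This is Case 1 of the Master Theorem (c < log_b(a), work dominated by leaves), giving O(n^(log_8 105)).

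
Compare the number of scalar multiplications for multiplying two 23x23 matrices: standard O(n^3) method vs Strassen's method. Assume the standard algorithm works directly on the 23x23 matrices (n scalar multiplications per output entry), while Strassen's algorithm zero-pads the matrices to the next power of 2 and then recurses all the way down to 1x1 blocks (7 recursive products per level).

Matrix multiplication for 23x23 matrices:

Strassen's algorithm requires power-of-2 dimensions. Pad 23x23 to 32x32 (next power of 2).

Standard algorithm: 23^3 = 12167 multiplications
Strassen's algorithm: 7^(log2(32)) = 7^5 = 16807 multiplications
Difference: 12167 - 16807 = -4640 (Strassen uses MORE here due to padding overhead — for small or just-over-power-of-2 n, padding can outweigh the per-level savings)

Standard: 12167 multiplications (23^3). Strassen: 16807 multiplications (7^5, after padding to 32x32). Strassen reduces 8 recursive multiplications to 7 at each level.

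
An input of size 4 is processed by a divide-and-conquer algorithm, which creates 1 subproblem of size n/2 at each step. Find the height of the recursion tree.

For divide and conquer with division factor 2:

Problem sizes at each level:
Level 0: 4
Level 1: 2
Level 2: 1

The root is level 0 and the size-1 base case is level 2 (the tree spans levels 0 through 2, i.e. 3 levels counting the root), so the depth is the number of divisions: log_2(4) = 2

The recursion tree depth is log_2(4) = 2. At each level, the problem size is divided by 2, so it takes 2 divisions to reduce to a base case of size 1. The algorithm makes 1 recursive call at each level.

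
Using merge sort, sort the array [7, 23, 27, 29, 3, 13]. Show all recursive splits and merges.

Merge sort trace:

Split: [7, 23, 27, 29, 3, 13] -> [7, 23, 27] and [29, 3, 13]
  Split: [7, 23, 27] -> [7] and [23, 27]
    Split: [23, 27] -> [23] and [27]
    Merge: [23] + [27] -> [23, 27]
  Merge: [7] + [23, 27] -> [7, 23, 27]
  Split: [29, 3, 13] -> [29] and [3, 13]
    Split: [3, 13] -> [3] and [13]
    Merge: [3] + [13] -> [3, 13]
  Merge: [29] + [3, 13] -> [3, 13, 29]
Merge: [7, 23, 27] + [3, 13, 29] -> [3, 7, 13, 23, 27, 29]

Final sorted array: [3, 7, 13, 23, 27, 29]

The merge sort proceeds by recursively splitting the array and merging sorted halves.
After all merges, the sorted array is [3, 7, 13, 23, 27, 29].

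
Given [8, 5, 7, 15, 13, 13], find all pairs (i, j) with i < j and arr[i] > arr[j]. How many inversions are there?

Finding inversions in [8, 5, 7, 15, 13, 13]:

(0, 1): arr[0]=8 > arr[1]=5
(0, 2): arr[0]=8 > arr[2]=7
(3, 4): arr[3]=15 > arr[4]=13
(3, 5): arr[3]=15 > arr[5]=13

Total inversions: 4

The array has 4 inversion(s): (0,1), (0,2), (3,4), (3,5). Each pair (i,j) satisfies i < j and arr[i] > arr[j].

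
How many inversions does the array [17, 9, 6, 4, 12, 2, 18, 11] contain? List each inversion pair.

Finding inversions in [17, 9, 6, 4, 12, 2, 18, 11]:

(0, 1): arr[0]=17 > arr[1]=9
(0, 2): arr[0]=17 > arr[2]=6
(0, 3): arr[0]=17 > arr[3]=4
(0, 4): arr[0]=17 > arr[4]=12
(0, 5): arr[0]=17 > arr[5]=2
(0, 7): arr[0]=17 > arr[7]=11
(1, 2): arr[1]=9 > arr[2]=6
(1, 3): arr[1]=9 > arr[3]=4
(1, 5): arr[1]=9 > arr[5]=2
(2, 3): arr[2]=6 > arr[3]=4
(2, 5): arr[2]=6 > arr[5]=2
(3, 5): arr[3]=4 > arr[5]=2
(4, 5): arr[4]=12 > arr[5]=2
(4, 7): arr[4]=12 > arr[7]=11
(6, 7): arr[6]=18 > arr[7]=11

Total inversions: 15

The array has 15 inversion(s): (0,1), (0,2), (0,3), (0,4), (0,5), (0,7), (1,2), (1,3), (1,5), (2,3), (2,5), (3,5), (4,5), (4,7), (6,7). Each pair (i,j) satisfies i < j and arr[i] > arr[j].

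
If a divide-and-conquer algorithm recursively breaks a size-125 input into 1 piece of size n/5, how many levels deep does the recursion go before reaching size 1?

For divide and conquer with division factor 5:

Problem sizes at each level:
Level 0: 125
Level 1: 25
Level 2: 5
Level 3: 1

The root is level 0 and the size-1 base case is level 3 (the tree spans levels 0 through 3, i.e. 4 levels counting the root), so the depth is the number of divisions: log_5(125) = 3

The recursion tree depth is log_5(125) = 3. At each level, the problem size is divided by 5, so it takes 3 divisions to reduce to a base case of size 1. The algorithm makes 1 recursive call at each level.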